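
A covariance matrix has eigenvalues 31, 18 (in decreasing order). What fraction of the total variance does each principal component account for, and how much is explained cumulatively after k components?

Step 1 — total variance = trace(Sigma) = Σ λ_i = 31 + 18 = 49.

Step 2 — fraction explained by component i = λ_i / Σ λ:
  PC1: 31/49 = 0.6327
  PC2: 18/49 = 0.3673

Step 3 — cumulative fraction after k components = (λ_1 + ... + λ_k) / Σ λ:
  k = 1: 31/49 = 0.6327
  k = 2: (31 + 18)/49 = 49/49 = 1

Summary (fraction, with percent):

explained: PC1 0.6327 (63.27%), PC2 0.3673 (36.73%);  cumulative: 0.6327, 1


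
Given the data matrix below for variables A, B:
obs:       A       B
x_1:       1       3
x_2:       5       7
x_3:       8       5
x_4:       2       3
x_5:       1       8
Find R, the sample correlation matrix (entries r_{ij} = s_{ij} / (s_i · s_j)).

Step 1 — column means:
  mean(A) = (1 + 5 + 8 + 2 + 1) / 5 = 17/5 = 3.4
  mean(B) = (3 + 7 + 5 + 3 + 8) / 5 = 26/5 = 5.2

Step 2 — sample variances and covariances s[i,j] = (1/(n-1)) · Σ_k (x_{k,i} - mean_i) · (x_{k,j} - mean_j), with n-1 = 4:
  s[A,A] = ((-2.4)·(-2.4) + (1.6)·(1.6) + (4.6)·(4.6) + (-1.4)·(-1.4) + (-2.4)·(-2.4)) / 4 = 37.2/4 = 9.3
  s[A,B] = ((-2.4)·(-2.2) + (1.6)·(1.8) + (4.6)·(-0.2) + (-1.4)·(-2.2) + (-2.4)·(2.8)) / 4 = 3.6/4 = 0.9
  s[B,B] = ((-2.2)·(-2.2) + (1.8)·(1.8) + (-0.2)·(-0.2) + (-2.2)·(-2.2) + (2.8)·(2.8)) / 4 = 20.8/4 = 5.2
  Sample standard deviations s_i = √(s[i,i]):
  s(A) = √(9.3) = 3.0496
  s(B) = √(5.2) = 2.2804

Step 3 — r_{ij} = s_{ij} / (s_i · s_j):
  r[A,A] = 1 (diagonal).
  r[A,B] = 0.9 / (3.0496 · 2.2804) = 0.9 / 6.9541 = 0.1294
  r[B,B] = 1 (diagonal).

R is symmetric with unit diagonal. Assembling:

R = [[1, 0.1294],
 [0.1294, 1]]


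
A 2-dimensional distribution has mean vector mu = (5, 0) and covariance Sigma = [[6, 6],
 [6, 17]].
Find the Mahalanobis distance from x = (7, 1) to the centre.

Step 1 — centre the observation: (x - mu) = (2, 1).

Step 2 — invert Sigma. det(Sigma) = 6·17 - (6)² = 66.
  Sigma^{-1} = (1/det) · [[d, -b], [-b, a]] = [[0.2576, -0.0909],
 [-0.0909, 0.0909]].

Step 3 — form the quadratic (x - mu)^T · Sigma^{-1} · (x - mu):
  Sigma^{-1} · (x - mu) = (0.4242, -0.0909).
  (x - mu)^T · [Sigma^{-1} · (x - mu)] = (2)·(0.4242) + (1)·(-0.0909) = 0.7576.

Step 4 — take square root: d = √(0.7576) ≈ 0.8704.

d(x, mu) = √(0.7576) ≈ 0.8704


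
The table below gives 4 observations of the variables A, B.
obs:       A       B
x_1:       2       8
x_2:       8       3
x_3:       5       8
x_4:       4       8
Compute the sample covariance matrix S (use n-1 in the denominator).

Step 1 — column means:
  mean(A) = (2 + 8 + 5 + 4) / 4 = 19/4 = 4.75
  mean(B) = (8 + 3 + 8 + 8) / 4 = 27/4 = 6.75

Step 2 — sample covariance S[i,j] = (1/(n-1)) · Σ_k (x_{k,i} - mean_i) · (x_{k,j} - mean_j), with n-1 = 3.
  S[A,A] = ((-2.75)·(-2.75) + (3.25)·(3.25) + (0.25)·(0.25) + (-0.75)·(-0.75)) / 3 = 18.75/3 = 6.25
  S[A,B] = ((-2.75)·(1.25) + (3.25)·(-3.75) + (0.25)·(1.25) + (-0.75)·(1.25)) / 3 = -16.25/3 = -5.4167
  S[B,B] = ((1.25)·(1.25) + (-3.75)·(-3.75) + (1.25)·(1.25) + (1.25)·(1.25)) / 3 = 18.75/3 = 6.25

S is symmetric (S[j,i] = S[i,j]). Assembling:

S = [[6.25, -5.4167],
 [-5.4167, 6.25]]


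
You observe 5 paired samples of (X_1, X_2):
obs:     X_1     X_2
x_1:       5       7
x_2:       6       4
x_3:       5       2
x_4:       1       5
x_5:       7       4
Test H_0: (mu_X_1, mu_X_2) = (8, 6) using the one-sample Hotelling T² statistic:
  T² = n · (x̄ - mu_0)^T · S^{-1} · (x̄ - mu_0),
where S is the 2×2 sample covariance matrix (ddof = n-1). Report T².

Step 1 — sample mean vector:
  mean(X_1) = (5 + 6 + 5 + 1 + 7) / 5 = 24/5 = 4.8
  mean(X_2) = (7 + 4 + 2 + 5 + 4) / 5 = 22/5 = 4.4
  x̄ = (4.8, 4.4),  deviation x̄ - mu_0 = (4.8, 4.4) - (8, 6) = (-3.2, -1.6).

Step 2 — sample covariance matrix, S[i,j] = (1/(n-1)) · Σ_k (x_{k,i} - mean_i) · (x_{k,j} - mean_j), divisor n-1 = 4:
  S[X_1,X_1] = ((0.2)·(0.2) + (1.2)·(1.2) + (0.2)·(0.2) + (-3.8)·(-3.8) + (2.2)·(2.2)) / 4 = 20.8/4 = 5.2
  S[X_1,X_2] = ((0.2)·(2.6) + (1.2)·(-0.4) + (0.2)·(-2.4) + (-3.8)·(0.6) + (2.2)·(-0.4)) / 4 = -3.6/4 = -0.9
  S[X_2,X_2] = ((2.6)·(2.6) + (-0.4)·(-0.4) + (-2.4)·(-2.4) + (0.6)·(0.6) + (-0.4)·(-0.4)) / 4 = 13.2/4 = 3.3
  S = [[5.2, -0.9],
 [-0.9, 3.3]].

Step 3 — invert S. det(S) = 5.2·3.3 - (-0.9)² = 16.35.
  S^{-1} = (1/det) · [[d, -b], [-b, a]] = [[0.2018, 0.055],
 [0.055, 0.318]].

Step 4 — quadratic form (x̄ - mu_0)^T · S^{-1} · (x̄ - mu_0):
  S^{-1} · (x̄ - mu_0) = (-0.7339, -0.685),
  (x̄ - mu_0)^T · [...] = (-3.2)·(-0.7339) + (-1.6)·(-0.685) = 3.4446.

Step 5 — scale by n: T² = 5 · 3.4446 = 17.2232.

T² ≈ 17.2232


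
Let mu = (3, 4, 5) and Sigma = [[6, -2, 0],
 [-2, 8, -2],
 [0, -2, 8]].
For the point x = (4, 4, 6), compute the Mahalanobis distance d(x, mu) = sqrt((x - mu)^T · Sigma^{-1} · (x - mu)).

Step 1 — centre the observation: (x - mu) = (1, 0, 1).

Step 2 — invert Sigma (cofactor / det for 3×3, or solve directly):
  Sigma^{-1} = [[0.1829, 0.0488, 0.0122],
 [0.0488, 0.1463, 0.0366],
 [0.0122, 0.0366, 0.1341]].

Step 3 — form the quadratic (x - mu)^T · Sigma^{-1} · (x - mu):
  Sigma^{-1} · (x - mu) = (0.1951, 0.0854, 0.1463).
  (x - mu)^T · [Sigma^{-1} · (x - mu)] = (1)·(0.1951) + (0)·(0.0854) + (1)·(0.1463) = 0.3415.

Step 4 — take square root: d = √(0.3415) ≈ 0.5843.

d(x, mu) = √(0.3415) ≈ 0.5843


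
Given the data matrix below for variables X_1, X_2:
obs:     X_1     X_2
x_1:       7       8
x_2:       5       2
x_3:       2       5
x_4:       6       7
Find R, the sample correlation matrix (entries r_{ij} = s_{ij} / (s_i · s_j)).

Step 1 — column means:
  mean(X_1) = (7 + 5 + 2 + 6) / 4 = 20/4 = 5
  mean(X_2) = (8 + 2 + 5 + 7) / 4 = 22/4 = 5.5

Step 2 — sample variances and covariances s[i,j] = (1/(n-1)) · Σ_k (x_{k,i} - mean_i) · (x_{k,j} - mean_j), with n-1 = 3:
  s[X_1,X_1] = ((2)·(2) + (0)·(0) + (-3)·(-3) + (1)·(1)) / 3 = 14/3 = 4.6667
  s[X_1,X_2] = ((2)·(2.5) + (0)·(-3.5) + (-3)·(-0.5) + (1)·(1.5)) / 3 = 8/3 = 2.6667
  s[X_2,X_2] = ((2.5)·(2.5) + (-3.5)·(-3.5) + (-0.5)·(-0.5) + (1.5)·(1.5)) / 3 = 21/3 = 7
  Sample standard deviations s_i = √(s[i,i]):
  s(X_1) = √(4.6667) = 2.1602
  s(X_2) = √(7) = 2.6458

Step 3 — r_{ij} = s_{ij} / (s_i · s_j):
  r[X_1,X_1] = 1 (diagonal).
  r[X_1,X_2] = 2.6667 / (2.1602 · 2.6458) = 2.6667 / 5.7155 = 0.4666
  r[X_2,X_2] = 1 (diagonal).

R is symmetric with unit diagonal. Assembling:

R = [[1, 0.4666],
 [0.4666, 1]]


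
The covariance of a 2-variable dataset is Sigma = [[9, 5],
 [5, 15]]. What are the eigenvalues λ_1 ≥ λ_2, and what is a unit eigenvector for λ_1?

Step 1 — characteristic polynomial of 2×2 Sigma:
  det(Sigma - λI) = λ² - trace · λ + det = 0.
  trace = 9 + 15 = 24, det = 9·15 - (5)² = 110.
Step 2 — discriminant:
  Δ = trace² - 4·det = 576 - 440 = 136.
Step 3 — eigenvalues:
  λ = (trace ± √Δ)/2 = (24 ± 11.6619)/2,
  λ_1 = 17.831,  λ_2 = 6.169.

Step 4 — unit eigenvector for λ_1: solve (Sigma - λ_1 I)v = 0. First row:
  (9 - 17.831)·v_x + (5)·v_y = 0, i.e. (-8.831)·v_x + (5)·v_y = 0,
  so v ∝ (b, λ_1 - a) = (5, 8.831) = u.
  ||u|| = √((5)² + (8.831)²) = √(102.9857) ≈ 10.1482,
  v_1 = u/||u|| ≈ (0.4927, 0.8702) (||v_1|| = 1).

λ_1 = 17.831,  λ_2 = 6.169;  v_1 ≈ (0.4927, 0.8702)


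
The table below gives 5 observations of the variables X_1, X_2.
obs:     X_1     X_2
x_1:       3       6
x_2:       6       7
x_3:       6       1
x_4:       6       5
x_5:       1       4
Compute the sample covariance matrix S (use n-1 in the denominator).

Step 1 — column means:
  mean(X_1) = (3 + 6 + 6 + 6 + 1) / 5 = 22/5 = 4.4
  mean(X_2) = (6 + 7 + 1 + 5 + 4) / 5 = 23/5 = 4.6

Step 2 — sample covariance S[i,j] = (1/(n-1)) · Σ_k (x_{k,i} - mean_i) · (x_{k,j} - mean_j), with n-1 = 4.
  S[X_1,X_1] = ((-1.4)·(-1.4) + (1.6)·(1.6) + (1.6)·(1.6) + (1.6)·(1.6) + (-3.4)·(-3.4)) / 4 = 21.2/4 = 5.3
  S[X_1,X_2] = ((-1.4)·(1.4) + (1.6)·(2.4) + (1.6)·(-3.6) + (1.6)·(0.4) + (-3.4)·(-0.6)) / 4 = -1.2/4 = -0.3
  S[X_2,X_2] = ((1.4)·(1.4) + (2.4)·(2.4) + (-3.6)·(-3.6) + (0.4)·(0.4) + (-0.6)·(-0.6)) / 4 = 21.2/4 = 5.3

S is symmetric (S[j,i] = S[i,j]). Assembling:

S = [[5.3, -0.3],
 [-0.3, 5.3]]


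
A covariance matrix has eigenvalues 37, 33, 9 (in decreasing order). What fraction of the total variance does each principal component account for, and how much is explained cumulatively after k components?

Step 1 — total variance = trace(Sigma) = Σ λ_i = 37 + 33 + 9 = 79.

Step 2 — fraction explained by component i = λ_i / Σ λ:
  PC1: 37/79 = 0.4684
  PC2: 33/79 = 0.4177
  PC3: 9/79 = 0.1139

Step 3 — cumulative fraction after k components = (λ_1 + ... + λ_k) / Σ λ:
  k = 1: 37/79 = 0.4684
  k = 2: (37 + 33)/79 = 70/79 = 0.8861
  k = 3: (37 + 33 + 9)/79 = 79/79 = 1

Summary (fraction, with percent):

explained: PC1 0.4684 (46.84%), PC2 0.4177 (41.77%), PC3 0.1139 (11.39%);  cumulative: 0.4684, 0.8861, 1


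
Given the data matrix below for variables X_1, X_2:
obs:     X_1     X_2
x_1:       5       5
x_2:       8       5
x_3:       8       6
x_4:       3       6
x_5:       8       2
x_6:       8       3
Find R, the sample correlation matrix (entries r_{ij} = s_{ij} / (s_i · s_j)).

Step 1 — column means:
  mean(X_1) = (5 + 8 + 8 + 3 + 8 + 8) / 6 = 40/6 = 6.6667
  mean(X_2) = (5 + 5 + 6 + 6 + 2 + 3) / 6 = 27/6 = 4.5

Step 2 — sample variances and covariances s[i,j] = (1/(n-1)) · Σ_k (x_{k,i} - mean_i) · (x_{k,j} - mean_j), with n-1 = 5:
  s[X_1,X_1] = ((-1.6667)·(-1.6667) + (1.3333)·(1.3333) + (1.3333)·(1.3333) + (-3.6667)·(-3.6667) + (1.3333)·(1.3333) + (1.3333)·(1.3333)) / 5 = 23.3333/5 = 4.6667
  s[X_1,X_2] = ((-1.6667)·(0.5) + (1.3333)·(0.5) + (1.3333)·(1.5) + (-3.6667)·(1.5) + (1.3333)·(-2.5) + (1.3333)·(-1.5)) / 5 = -9/5 = -1.8
  s[X_2,X_2] = ((0.5)·(0.5) + (0.5)·(0.5) + (1.5)·(1.5) + (1.5)·(1.5) + (-2.5)·(-2.5) + (-1.5)·(-1.5)) / 5 = 13.5/5 = 2.7
  Sample standard deviations s_i = √(s[i,i]):
  s(X_1) = √(4.6667) = 2.1602
  s(X_2) = √(2.7) = 1.6432

Step 3 — r_{ij} = s_{ij} / (s_i · s_j):
  r[X_1,X_1] = 1 (diagonal).
  r[X_1,X_2] = -1.8 / (2.1602 · 1.6432) = -1.8 / 3.5496 = -0.5071
  r[X_2,X_2] = 1 (diagonal).

R is symmetric with unit diagonal. Assembling:

R = [[1, -0.5071],
 [-0.5071, 1]]


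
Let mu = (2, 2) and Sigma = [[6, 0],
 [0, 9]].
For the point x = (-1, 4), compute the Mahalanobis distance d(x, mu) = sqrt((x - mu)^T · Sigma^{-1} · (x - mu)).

Step 1 — centre the observation: (x - mu) = (-3, 2).

Step 2 — invert Sigma. det(Sigma) = 6·9 - (0)² = 54.
  Sigma^{-1} = (1/det) · [[d, -b], [-b, a]] = [[0.1667, 0],
 [0, 0.1111]].

Step 3 — form the quadratic (x - mu)^T · Sigma^{-1} · (x - mu):
  Sigma^{-1} · (x - mu) = (-0.5, 0.2222).
  (x - mu)^T · [Sigma^{-1} · (x - mu)] = (-3)·(-0.5) + (2)·(0.2222) = 1.9444.

Step 4 — take square root: d = √(1.9444) ≈ 1.3944.

d(x, mu) = √(1.9444) ≈ 1.3944


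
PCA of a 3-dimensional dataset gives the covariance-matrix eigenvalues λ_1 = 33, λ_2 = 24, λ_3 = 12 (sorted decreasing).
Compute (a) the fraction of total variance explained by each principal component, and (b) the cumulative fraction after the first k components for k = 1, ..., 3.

Step 1 — total variance = trace(Sigma) = Σ λ_i = 33 + 24 + 12 = 69.

Step 2 — fraction explained by component i = λ_i / Σ λ:
  PC1: 33/69 = 0.4783
  PC2: 24/69 = 0.3478
  PC3: 12/69 = 0.1739

Step 3 — cumulative fraction after k components = (λ_1 + ... + λ_k) / Σ λ:
  k = 1: 33/69 = 0.4783
  k = 2: (33 + 24)/69 = 57/69 = 0.8261
  k = 3: (33 + 24 + 12)/69 = 69/69 = 1

Summary (fraction, with percent):

explained: PC1 0.4783 (47.83%), PC2 0.3478 (34.78%), PC3 0.1739 (17.39%);  cumulative: 0.4783, 0.8261, 1


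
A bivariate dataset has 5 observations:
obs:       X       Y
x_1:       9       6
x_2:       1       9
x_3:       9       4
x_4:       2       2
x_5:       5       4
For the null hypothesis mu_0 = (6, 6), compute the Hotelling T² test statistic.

Step 1 — sample mean vector:
  mean(X) = (9 + 1 + 9 + 2 + 5) / 5 = 26/5 = 5.2
  mean(Y) = (6 + 9 + 4 + 2 + 4) / 5 = 25/5 = 5
  x̄ = (5.2, 5),  deviation x̄ - mu_0 = (5.2, 5) - (6, 6) = (-0.8, -1).

Step 2 — sample covariance matrix, S[i,j] = (1/(n-1)) · Σ_k (x_{k,i} - mean_i) · (x_{k,j} - mean_j), divisor n-1 = 4:
  S[X,X] = ((3.8)·(3.8) + (-4.2)·(-4.2) + (3.8)·(3.8) + (-3.2)·(-3.2) + (-0.2)·(-0.2)) / 4 = 56.8/4 = 14.2
  S[X,Y] = ((3.8)·(1) + (-4.2)·(4) + (3.8)·(-1) + (-3.2)·(-3) + (-0.2)·(-1)) / 4 = -7/4 = -1.75
  S[Y,Y] = ((1)·(1) + (4)·(4) + (-1)·(-1) + (-3)·(-3) + (-1)·(-1)) / 4 = 28/4 = 7
  S = [[14.2, -1.75],
 [-1.75, 7]].

Step 3 — invert S. det(S) = 14.2·7 - (-1.75)² = 96.3375.
  S^{-1} = (1/det) · [[d, -b], [-b, a]] = [[0.0727, 0.0182],
 [0.0182, 0.1474]].

Step 4 — quadratic form (x̄ - mu_0)^T · S^{-1} · (x̄ - mu_0):
  S^{-1} · (x̄ - mu_0) = (-0.0763, -0.1619),
  (x̄ - mu_0)^T · [...] = (-0.8)·(-0.0763) + (-1)·(-0.1619) = 0.223.

Step 5 — scale by n: T² = 5 · 0.223 = 1.1148.

T² ≈ 1.1148


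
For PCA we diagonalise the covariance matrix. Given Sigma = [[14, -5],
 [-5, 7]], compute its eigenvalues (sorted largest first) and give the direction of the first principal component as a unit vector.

Step 1 — characteristic polynomial of 2×2 Sigma:
  det(Sigma - λI) = λ² - trace · λ + det = 0.
  trace = 14 + 7 = 21, det = 14·7 - (-5)² = 73.
Step 2 — discriminant:
  Δ = trace² - 4·det = 441 - 292 = 149.
Step 3 — eigenvalues:
  λ = (trace ± √Δ)/2 = (21 ± 12.2066)/2,
  λ_1 = 16.6033,  λ_2 = 4.3967.

Step 4 — unit eigenvector for λ_1: solve (Sigma - λ_1 I)v = 0. First row:
  (14 - 16.6033)·v_x + (-5)·v_y = 0, i.e. (-2.6033)·v_x + (-5)·v_y = 0,
  so v ∝ (b, λ_1 - a) = (-5, 2.6033); multiply by -1 so the first entry is positive: u = (5, -2.6033).
  ||u|| = √((5)² + (-2.6033)²) = √(31.7771) ≈ 5.6371,
  v_1 = u/||u|| ≈ (0.887, -0.4618) (||v_1|| = 1).

λ_1 = 16.6033,  λ_2 = 4.3967;  v_1 ≈ (0.887, -0.4618)


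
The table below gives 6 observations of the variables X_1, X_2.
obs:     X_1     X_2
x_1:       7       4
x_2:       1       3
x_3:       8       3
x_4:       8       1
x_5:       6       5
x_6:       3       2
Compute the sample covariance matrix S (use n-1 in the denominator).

Step 1 — column means:
  mean(X_1) = (7 + 1 + 8 + 8 + 6 + 3) / 6 = 33/6 = 5.5
  mean(X_2) = (4 + 3 + 3 + 1 + 5 + 2) / 6 = 18/6 = 3

Step 2 — sample covariance S[i,j] = (1/(n-1)) · Σ_k (x_{k,i} - mean_i) · (x_{k,j} - mean_j), with n-1 = 5.
  S[X_1,X_1] = ((1.5)·(1.5) + (-4.5)·(-4.5) + (2.5)·(2.5) + (2.5)·(2.5) + (0.5)·(0.5) + (-2.5)·(-2.5)) / 5 = 41.5/5 = 8.3
  S[X_1,X_2] = ((1.5)·(1) + (-4.5)·(0) + (2.5)·(0) + (2.5)·(-2) + (0.5)·(2) + (-2.5)·(-1)) / 5 = 0/5 = 0
  S[X_2,X_2] = ((1)·(1) + (0)·(0) + (0)·(0) + (-2)·(-2) + (2)·(2) + (-1)·(-1)) / 5 = 10/5 = 2

S is symmetric (S[j,i] = S[i,j]). Assembling:

S = [[8.3, 0],
 [0, 2]]


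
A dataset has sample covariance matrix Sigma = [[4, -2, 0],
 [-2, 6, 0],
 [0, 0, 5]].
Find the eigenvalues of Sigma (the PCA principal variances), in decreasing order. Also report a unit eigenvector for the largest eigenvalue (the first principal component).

Step 1 — characteristic polynomial p(λ) = det(λI - Sigma) = λ³ - tr·λ² + c_1·λ - det, where tr = trace, c_1 = sum of the principal 2×2 minors, det = det(Sigma):
  tr = 4 + 6 + 5 = 15,
  c_1 = (4·6 - (-2)²) + (4·5 - (0)²) + (6·5 - (0)²) = 20 + 20 + 30 = 70,
  det = 4·(6·5 - (0)²) - (-2)·((-2)·5 - (0)·(0)) + (0)·((-2)·(0) - 6·(0)) = 4·(30) - (-2)·(-10) + (0)·(0) = 100.
  So p(λ) = λ³ - 15λ² + 70λ - 100.
Step 2 — look for an integer root (rational root theorem: any rational root is an integer divisor of 100). Testing λ = 5:
  p(5) = 125 - 375 + 350 - 100 = 0  ✓
  Dividing out (λ - 5): p(λ) = (λ - 5)(λ² - 10λ + 20).
Step 3 — remaining eigenvalues from the quadratic λ² - 10λ + 20 = 0:
  Δ = 10² - 4·20 = 100 - 80 = 20,  λ = (10 ± √20)/2 = (10 ± 4.4721)/2 ≈ 7.2361 or 2.7639.
  Sorted: λ_1 = 7.2361,  λ_2 = 5,  λ_3 = 2.7639  (check: sum = 15 = tr ✓).

Step 4 — unit eigenvector for λ_1 ≈ 7.2361: v spans the null space of (Sigma - λ_1 I), whose rows are
  r_1 = (-3.2361, -2, 0),  r_2 = (-2, -1.2361, 0),  r_3 = (0, 0, -2.2361).
  v is orthogonal to every row, so take v ∝ r_1 × r_3 = ((-2)·(-2.2361) - (0)·(0), (0)·(0) - (-3.2361)·(-2.2361), (-3.2361)·(0) - (-2)·(0)) ≈ (4.4721, -7.2361, 0).
  Let u = (4.4721, -7.2361, 0).
  ||u|| = √((4.4721)² + (-7.2361)² + (0)²) = √(72.3607) ≈ 8.5065,  v_1 = u/||u|| ≈ (0.5257, -0.8507, 0) (||v_1|| = 1).

λ_1 = 7.2361,  λ_2 = 5,  λ_3 = 2.7639;  v_1 ≈ (0.5257, -0.8507, 0)


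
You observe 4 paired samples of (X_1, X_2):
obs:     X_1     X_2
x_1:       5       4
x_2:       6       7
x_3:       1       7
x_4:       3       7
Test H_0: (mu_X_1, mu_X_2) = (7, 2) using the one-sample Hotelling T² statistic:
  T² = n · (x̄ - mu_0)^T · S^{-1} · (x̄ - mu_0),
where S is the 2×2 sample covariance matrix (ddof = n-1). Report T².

Step 1 — sample mean vector:
  mean(X_1) = (5 + 6 + 1 + 3) / 4 = 15/4 = 3.75
  mean(X_2) = (4 + 7 + 7 + 7) / 4 = 25/4 = 6.25
  x̄ = (3.75, 6.25),  deviation x̄ - mu_0 = (3.75, 6.25) - (7, 2) = (-3.25, 4.25).

Step 2 — sample covariance matrix, S[i,j] = (1/(n-1)) · Σ_k (x_{k,i} - mean_i) · (x_{k,j} - mean_j), divisor n-1 = 3:
  S[X_1,X_1] = ((1.25)·(1.25) + (2.25)·(2.25) + (-2.75)·(-2.75) + (-0.75)·(-0.75)) / 3 = 14.75/3 = 4.9167
  S[X_1,X_2] = ((1.25)·(-2.25) + (2.25)·(0.75) + (-2.75)·(0.75) + (-0.75)·(0.75)) / 3 = -3.75/3 = -1.25
  S[X_2,X_2] = ((-2.25)·(-2.25) + (0.75)·(0.75) + (0.75)·(0.75) + (0.75)·(0.75)) / 3 = 6.75/3 = 2.25
  S = [[4.9167, -1.25],
 [-1.25, 2.25]].

Step 3 — invert S. det(S) = 4.9167·2.25 - (-1.25)² = 9.5.
  S^{-1} = (1/det) · [[d, -b], [-b, a]] = [[0.2368, 0.1316],
 [0.1316, 0.5175]].

Step 4 — quadratic form (x̄ - mu_0)^T · S^{-1} · (x̄ - mu_0):
  S^{-1} · (x̄ - mu_0) = (-0.2105, 1.7719),
  (x̄ - mu_0)^T · [...] = (-3.25)·(-0.2105) + (4.25)·(1.7719) = 8.2149.

Step 5 — scale by n: T² = 4 · 8.2149 = 32.8596.

T² ≈ 32.8596


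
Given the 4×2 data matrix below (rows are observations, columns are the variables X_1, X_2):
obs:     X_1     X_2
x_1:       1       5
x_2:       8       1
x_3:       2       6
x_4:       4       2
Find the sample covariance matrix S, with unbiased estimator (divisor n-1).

Step 1 — column means:
  mean(X_1) = (1 + 8 + 2 + 4) / 4 = 15/4 = 3.75
  mean(X_2) = (5 + 1 + 6 + 2) / 4 = 14/4 = 3.5

Step 2 — sample covariance S[i,j] = (1/(n-1)) · Σ_k (x_{k,i} - mean_i) · (x_{k,j} - mean_j), with n-1 = 3.
  S[X_1,X_1] = ((-2.75)·(-2.75) + (4.25)·(4.25) + (-1.75)·(-1.75) + (0.25)·(0.25)) / 3 = 28.75/3 = 9.5833
  S[X_1,X_2] = ((-2.75)·(1.5) + (4.25)·(-2.5) + (-1.75)·(2.5) + (0.25)·(-1.5)) / 3 = -19.5/3 = -6.5
  S[X_2,X_2] = ((1.5)·(1.5) + (-2.5)·(-2.5) + (2.5)·(2.5) + (-1.5)·(-1.5)) / 3 = 17/3 = 5.6667

S is symmetric (S[j,i] = S[i,j]). Assembling:

S = [[9.5833, -6.5],
 [-6.5, 5.6667]]


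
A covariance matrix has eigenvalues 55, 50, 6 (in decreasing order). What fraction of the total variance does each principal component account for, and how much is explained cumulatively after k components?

Step 1 — total variance = trace(Sigma) = Σ λ_i = 55 + 50 + 6 = 111.

Step 2 — fraction explained by component i = λ_i / Σ λ:
  PC1: 55/111 = 0.4955
  PC2: 50/111 = 0.4505
  PC3: 6/111 = 0.0541

Step 3 — cumulative fraction after k components = (λ_1 + ... + λ_k) / Σ λ:
  k = 1: 55/111 = 0.4955
  k = 2: (55 + 50)/111 = 105/111 = 0.9459
  k = 3: (55 + 50 + 6)/111 = 111/111 = 1

Summary (fraction, with percent):

explained: PC1 0.4955 (49.55%), PC2 0.4505 (45.05%), PC3 0.0541 (5.41%);  cumulative: 0.4955, 0.9459, 1


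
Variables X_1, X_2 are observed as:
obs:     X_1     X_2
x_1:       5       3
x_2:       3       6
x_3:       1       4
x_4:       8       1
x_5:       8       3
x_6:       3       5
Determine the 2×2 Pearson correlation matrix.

Step 1 — column means:
  mean(X_1) = (5 + 3 + 1 + 8 + 8 + 3) / 6 = 28/6 = 4.6667
  mean(X_2) = (3 + 6 + 4 + 1 + 3 + 5) / 6 = 22/6 = 3.6667

Step 2 — sample variances and covariances s[i,j] = (1/(n-1)) · Σ_k (x_{k,i} - mean_i) · (x_{k,j} - mean_j), with n-1 = 5:
  s[X_1,X_1] = ((0.3333)·(0.3333) + (-1.6667)·(-1.6667) + (-3.6667)·(-3.6667) + (3.3333)·(3.3333) + (3.3333)·(3.3333) + (-1.6667)·(-1.6667)) / 5 = 41.3333/5 = 8.2667
  s[X_1,X_2] = ((0.3333)·(-0.6667) + (-1.6667)·(2.3333) + (-3.6667)·(0.3333) + (3.3333)·(-2.6667) + (3.3333)·(-0.6667) + (-1.6667)·(1.3333)) / 5 = -18.6667/5 = -3.7333
  s[X_2,X_2] = ((-0.6667)·(-0.6667) + (2.3333)·(2.3333) + (0.3333)·(0.3333) + (-2.6667)·(-2.6667) + (-0.6667)·(-0.6667) + (1.3333)·(1.3333)) / 5 = 15.3333/5 = 3.0667
  Sample standard deviations s_i = √(s[i,i]):
  s(X_1) = √(8.2667) = 2.8752
  s(X_2) = √(3.0667) = 1.7512

Step 3 — r_{ij} = s_{ij} / (s_i · s_j):
  r[X_1,X_1] = 1 (diagonal).
  r[X_1,X_2] = -3.7333 / (2.8752 · 1.7512) = -3.7333 / 5.035 = -0.7415
  r[X_2,X_2] = 1 (diagonal).

R is symmetric with unit diagonal. Assembling:

R = [[1, -0.7415],
 [-0.7415, 1]]


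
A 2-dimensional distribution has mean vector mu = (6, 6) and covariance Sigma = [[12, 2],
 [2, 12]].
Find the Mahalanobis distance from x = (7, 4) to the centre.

Step 1 — centre the observation: (x - mu) = (1, -2).

Step 2 — invert Sigma. det(Sigma) = 12·12 - (2)² = 140.
  Sigma^{-1} = (1/det) · [[d, -b], [-b, a]] = [[0.0857, -0.0143],
 [-0.0143, 0.0857]].

Step 3 — form the quadratic (x - mu)^T · Sigma^{-1} · (x - mu):
  Sigma^{-1} · (x - mu) = (0.1143, -0.1857).
  (x - mu)^T · [Sigma^{-1} · (x - mu)] = (1)·(0.1143) + (-2)·(-0.1857) = 0.4857.

Step 4 — take square root: d = √(0.4857) ≈ 0.6969.

d(x, mu) = √(0.4857) ≈ 0.6969


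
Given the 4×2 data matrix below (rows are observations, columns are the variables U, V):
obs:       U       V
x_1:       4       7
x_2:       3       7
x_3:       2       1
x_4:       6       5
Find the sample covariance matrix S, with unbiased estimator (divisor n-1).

Step 1 — column means:
  mean(U) = (4 + 3 + 2 + 6) / 4 = 15/4 = 3.75
  mean(V) = (7 + 7 + 1 + 5) / 4 = 20/4 = 5

Step 2 — sample covariance S[i,j] = (1/(n-1)) · Σ_k (x_{k,i} - mean_i) · (x_{k,j} - mean_j), with n-1 = 3.
  S[U,U] = ((0.25)·(0.25) + (-0.75)·(-0.75) + (-1.75)·(-1.75) + (2.25)·(2.25)) / 3 = 8.75/3 = 2.9167
  S[U,V] = ((0.25)·(2) + (-0.75)·(2) + (-1.75)·(-4) + (2.25)·(0)) / 3 = 6/3 = 2
  S[V,V] = ((2)·(2) + (2)·(2) + (-4)·(-4) + (0)·(0)) / 3 = 24/3 = 8

S is symmetric (S[j,i] = S[i,j]). Assembling:

S = [[2.9167, 2],
 [2, 8]]


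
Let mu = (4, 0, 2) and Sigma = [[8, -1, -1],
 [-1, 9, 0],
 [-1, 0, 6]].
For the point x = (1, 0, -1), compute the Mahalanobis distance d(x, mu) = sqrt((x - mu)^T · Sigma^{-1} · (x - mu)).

Step 1 — centre the observation: (x - mu) = (-3, 0, -3).

Step 2 — invert Sigma (cofactor / det for 3×3, or solve directly):
  Sigma^{-1} = [[0.1295, 0.0144, 0.0216],
 [0.0144, 0.1127, 0.0024],
 [0.0216, 0.0024, 0.1703]].

Step 3 — form the quadratic (x - mu)^T · Sigma^{-1} · (x - mu):
  Sigma^{-1} · (x - mu) = (-0.4532, -0.0504, -0.5755).
  (x - mu)^T · [Sigma^{-1} · (x - mu)] = (-3)·(-0.4532) + (0)·(-0.0504) + (-3)·(-0.5755) = 3.0863.

Step 4 — take square root: d = √(3.0863) ≈ 1.7568.

d(x, mu) = √(3.0863) ≈ 1.7568


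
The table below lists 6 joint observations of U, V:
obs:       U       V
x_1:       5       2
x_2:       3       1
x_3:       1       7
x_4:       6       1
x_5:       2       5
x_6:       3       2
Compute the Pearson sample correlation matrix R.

Step 1 — column means:
  mean(U) = (5 + 3 + 1 + 6 + 2 + 3) / 6 = 20/6 = 3.3333
  mean(V) = (2 + 1 + 7 + 1 + 5 + 2) / 6 = 18/6 = 3

Step 2 — sample variances and covariances s[i,j] = (1/(n-1)) · Σ_k (x_{k,i} - mean_i) · (x_{k,j} - mean_j), with n-1 = 5:
  s[U,U] = ((1.6667)·(1.6667) + (-0.3333)·(-0.3333) + (-2.3333)·(-2.3333) + (2.6667)·(2.6667) + (-1.3333)·(-1.3333) + (-0.3333)·(-0.3333)) / 5 = 17.3333/5 = 3.4667
  s[U,V] = ((1.6667)·(-1) + (-0.3333)·(-2) + (-2.3333)·(4) + (2.6667)·(-2) + (-1.3333)·(2) + (-0.3333)·(-1)) / 5 = -18/5 = -3.6
  s[V,V] = ((-1)·(-1) + (-2)·(-2) + (4)·(4) + (-2)·(-2) + (2)·(2) + (-1)·(-1)) / 5 = 30/5 = 6
  Sample standard deviations s_i = √(s[i,i]):
  s(U) = √(3.4667) = 1.8619
  s(V) = √(6) = 2.4495

Step 3 — r_{ij} = s_{ij} / (s_i · s_j):
  r[U,U] = 1 (diagonal).
  r[U,V] = -3.6 / (1.8619 · 2.4495) = -3.6 / 4.5607 = -0.7894
  r[V,V] = 1 (diagonal).

R is symmetric with unit diagonal. Assembling:

R = [[1, -0.7894],
 [-0.7894, 1]]


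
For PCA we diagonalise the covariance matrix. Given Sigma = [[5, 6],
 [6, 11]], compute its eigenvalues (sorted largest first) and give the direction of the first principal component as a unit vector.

Step 1 — characteristic polynomial of 2×2 Sigma:
  det(Sigma - λI) = λ² - trace · λ + det = 0.
  trace = 5 + 11 = 16, det = 5·11 - (6)² = 19.
Step 2 — discriminant:
  Δ = trace² - 4·det = 256 - 76 = 180.
Step 3 — eigenvalues:
  λ = (trace ± √Δ)/2 = (16 ± 13.4164)/2,
  λ_1 = 14.7082,  λ_2 = 1.2918.

Step 4 — unit eigenvector for λ_1: solve (Sigma - λ_1 I)v = 0. First row:
  (5 - 14.7082)·v_x + (6)·v_y = 0, i.e. (-9.7082)·v_x + (6)·v_y = 0,
  so v ∝ (b, λ_1 - a) = (6, 9.7082) = u.
  ||u|| = √((6)² + (9.7082)²) = √(130.2492) ≈ 11.4127,
  v_1 = u/||u|| ≈ (0.5257, 0.8507) (||v_1|| = 1).

λ_1 = 14.7082,  λ_2 = 1.2918;  v_1 ≈ (0.5257, 0.8507)


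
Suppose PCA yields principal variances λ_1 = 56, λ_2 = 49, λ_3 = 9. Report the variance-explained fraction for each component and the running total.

Step 1 — total variance = trace(Sigma) = Σ λ_i = 56 + 49 + 9 = 114.

Step 2 — fraction explained by component i = λ_i / Σ λ:
  PC1: 56/114 = 0.4912
  PC2: 49/114 = 0.4298
  PC3: 9/114 = 0.0789

Step 3 — cumulative fraction after k components = (λ_1 + ... + λ_k) / Σ λ:
  k = 1: 56/114 = 0.4912
  k = 2: (56 + 49)/114 = 105/114 = 0.9211
  k = 3: (56 + 49 + 9)/114 = 114/114 = 1

Summary (fraction, with percent):

explained: PC1 0.4912 (49.12%), PC2 0.4298 (42.98%), PC3 0.0789 (7.89%);  cumulative: 0.4912, 0.9211, 1


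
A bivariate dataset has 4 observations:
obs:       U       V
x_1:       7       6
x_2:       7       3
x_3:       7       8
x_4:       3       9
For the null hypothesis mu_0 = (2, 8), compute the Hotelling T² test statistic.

Step 1 — sample mean vector:
  mean(U) = (7 + 7 + 7 + 3) / 4 = 24/4 = 6
  mean(V) = (6 + 3 + 8 + 9) / 4 = 26/4 = 6.5
  x̄ = (6, 6.5),  deviation x̄ - mu_0 = (6, 6.5) - (2, 8) = (4, -1.5).

Step 2 — sample covariance matrix, S[i,j] = (1/(n-1)) · Σ_k (x_{k,i} - mean_i) · (x_{k,j} - mean_j), divisor n-1 = 3:
  S[U,U] = ((1)·(1) + (1)·(1) + (1)·(1) + (-3)·(-3)) / 3 = 12/3 = 4
  S[U,V] = ((1)·(-0.5) + (1)·(-3.5) + (1)·(1.5) + (-3)·(2.5)) / 3 = -10/3 = -3.3333
  S[V,V] = ((-0.5)·(-0.5) + (-3.5)·(-3.5) + (1.5)·(1.5) + (2.5)·(2.5)) / 3 = 21/3 = 7
  S = [[4, -3.3333],
 [-3.3333, 7]].

Step 3 — invert S. det(S) = 4·7 - (-3.3333)² = 16.8889.
  S^{-1} = (1/det) · [[d, -b], [-b, a]] = [[0.4145, 0.1974],
 [0.1974, 0.2368]].

Step 4 — quadratic form (x̄ - mu_0)^T · S^{-1} · (x̄ - mu_0):
  S^{-1} · (x̄ - mu_0) = (1.3618, 0.4342),
  (x̄ - mu_0)^T · [...] = (4)·(1.3618) + (-1.5)·(0.4342) = 4.7961.

Step 5 — scale by n: T² = 4 · 4.7961 = 19.1842.

T² ≈ 19.1842


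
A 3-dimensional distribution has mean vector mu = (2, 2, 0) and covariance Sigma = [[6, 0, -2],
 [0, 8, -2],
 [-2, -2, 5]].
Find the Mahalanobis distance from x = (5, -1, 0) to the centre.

Step 1 — centre the observation: (x - mu) = (3, -3, 0).

Step 2 — invert Sigma (cofactor / det for 3×3, or solve directly):
  Sigma^{-1} = [[0.1957, 0.0217, 0.087],
 [0.0217, 0.1413, 0.0652],
 [0.087, 0.0652, 0.2609]].

Step 3 — form the quadratic (x - mu)^T · Sigma^{-1} · (x - mu):
  Sigma^{-1} · (x - mu) = (0.5217, -0.3587, 0.0652).
  (x - mu)^T · [Sigma^{-1} · (x - mu)] = (3)·(0.5217) + (-3)·(-0.3587) + (0)·(0.0652) = 2.6413.

Step 4 — take square root: d = √(2.6413) ≈ 1.6252.

d(x, mu) = √(2.6413) ≈ 1.6252


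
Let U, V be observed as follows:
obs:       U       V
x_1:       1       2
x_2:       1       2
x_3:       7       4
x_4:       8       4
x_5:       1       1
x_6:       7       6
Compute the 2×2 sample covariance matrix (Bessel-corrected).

Step 1 — column means:
  mean(U) = (1 + 1 + 7 + 8 + 1 + 7) / 6 = 25/6 = 4.1667
  mean(V) = (2 + 2 + 4 + 4 + 1 + 6) / 6 = 19/6 = 3.1667

Step 2 — sample covariance S[i,j] = (1/(n-1)) · Σ_k (x_{k,i} - mean_i) · (x_{k,j} - mean_j), with n-1 = 5.
  S[U,U] = ((-3.1667)·(-3.1667) + (-3.1667)·(-3.1667) + (2.8333)·(2.8333) + (3.8333)·(3.8333) + (-3.1667)·(-3.1667) + (2.8333)·(2.8333)) / 5 = 60.8333/5 = 12.1667
  S[U,V] = ((-3.1667)·(-1.1667) + (-3.1667)·(-1.1667) + (2.8333)·(0.8333) + (3.8333)·(0.8333) + (-3.1667)·(-2.1667) + (2.8333)·(2.8333)) / 5 = 27.8333/5 = 5.5667
  S[V,V] = ((-1.1667)·(-1.1667) + (-1.1667)·(-1.1667) + (0.8333)·(0.8333) + (0.8333)·(0.8333) + (-2.1667)·(-2.1667) + (2.8333)·(2.8333)) / 5 = 16.8333/5 = 3.3667

S is symmetric (S[j,i] = S[i,j]). Assembling:

S = [[12.1667, 5.5667],
 [5.5667, 3.3667]]


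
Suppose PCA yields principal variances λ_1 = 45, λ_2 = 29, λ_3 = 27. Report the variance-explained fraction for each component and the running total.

Step 1 — total variance = trace(Sigma) = Σ λ_i = 45 + 29 + 27 = 101.

Step 2 — fraction explained by component i = λ_i / Σ λ:
  PC1: 45/101 = 0.4455
  PC2: 29/101 = 0.2871
  PC3: 27/101 = 0.2673

Step 3 — cumulative fraction after k components = (λ_1 + ... + λ_k) / Σ λ:
  k = 1: 45/101 = 0.4455
  k = 2: (45 + 29)/101 = 74/101 = 0.7327
  k = 3: (45 + 29 + 27)/101 = 101/101 = 1

Summary (fraction, with percent):

explained: PC1 0.4455 (44.55%), PC2 0.2871 (28.71%), PC3 0.2673 (26.73%);  cumulative: 0.4455, 0.7327, 1


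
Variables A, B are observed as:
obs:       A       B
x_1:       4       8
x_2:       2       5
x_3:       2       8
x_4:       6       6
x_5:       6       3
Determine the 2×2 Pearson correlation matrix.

Step 1 — column means:
  mean(A) = (4 + 2 + 2 + 6 + 6) / 5 = 20/5 = 4
  mean(B) = (8 + 5 + 8 + 6 + 3) / 5 = 30/5 = 6

Step 2 — sample variances and covariances s[i,j] = (1/(n-1)) · Σ_k (x_{k,i} - mean_i) · (x_{k,j} - mean_j), with n-1 = 4:
  s[A,A] = ((0)·(0) + (-2)·(-2) + (-2)·(-2) + (2)·(2) + (2)·(2)) / 4 = 16/4 = 4
  s[A,B] = ((0)·(2) + (-2)·(-1) + (-2)·(2) + (2)·(0) + (2)·(-3)) / 4 = -8/4 = -2
  s[B,B] = ((2)·(2) + (-1)·(-1) + (2)·(2) + (0)·(0) + (-3)·(-3)) / 4 = 18/4 = 4.5
  Sample standard deviations s_i = √(s[i,i]):
  s(A) = √(4) = 2
  s(B) = √(4.5) = 2.1213

Step 3 — r_{ij} = s_{ij} / (s_i · s_j):
  r[A,A] = 1 (diagonal).
  r[A,B] = -2 / (2 · 2.1213) = -2 / 4.2426 = -0.4714
  r[B,B] = 1 (diagonal).

R is symmetric with unit diagonal. Assembling:

R = [[1, -0.4714],
 [-0.4714, 1]]


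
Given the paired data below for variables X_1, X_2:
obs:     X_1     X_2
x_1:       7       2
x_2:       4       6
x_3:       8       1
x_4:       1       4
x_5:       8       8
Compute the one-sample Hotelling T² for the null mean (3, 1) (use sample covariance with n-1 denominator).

Step 1 — sample mean vector:
  mean(X_1) = (7 + 4 + 8 + 1 + 8) / 5 = 28/5 = 5.6
  mean(X_2) = (2 + 6 + 1 + 4 + 8) / 5 = 21/5 = 4.2
  x̄ = (5.6, 4.2),  deviation x̄ - mu_0 = (5.6, 4.2) - (3, 1) = (2.6, 3.2).

Step 2 — sample covariance matrix, S[i,j] = (1/(n-1)) · Σ_k (x_{k,i} - mean_i) · (x_{k,j} - mean_j), divisor n-1 = 4:
  S[X_1,X_1] = ((1.4)·(1.4) + (-1.6)·(-1.6) + (2.4)·(2.4) + (-4.6)·(-4.6) + (2.4)·(2.4)) / 4 = 37.2/4 = 9.3
  S[X_1,X_2] = ((1.4)·(-2.2) + (-1.6)·(1.8) + (2.4)·(-3.2) + (-4.6)·(-0.2) + (2.4)·(3.8)) / 4 = -3.6/4 = -0.9
  S[X_2,X_2] = ((-2.2)·(-2.2) + (1.8)·(1.8) + (-3.2)·(-3.2) + (-0.2)·(-0.2) + (3.8)·(3.8)) / 4 = 32.8/4 = 8.2
  S = [[9.3, -0.9],
 [-0.9, 8.2]].

Step 3 — invert S. det(S) = 9.3·8.2 - (-0.9)² = 75.45.
  S^{-1} = (1/det) · [[d, -b], [-b, a]] = [[0.1087, 0.0119],
 [0.0119, 0.1233]].

Step 4 — quadratic form (x̄ - mu_0)^T · S^{-1} · (x̄ - mu_0):
  S^{-1} · (x̄ - mu_0) = (0.3207, 0.4254),
  (x̄ - mu_0)^T · [...] = (2.6)·(0.3207) + (3.2)·(0.4254) = 2.1954.

Step 5 — scale by n: T² = 5 · 2.1954 = 10.9768.

T² ≈ 10.9768


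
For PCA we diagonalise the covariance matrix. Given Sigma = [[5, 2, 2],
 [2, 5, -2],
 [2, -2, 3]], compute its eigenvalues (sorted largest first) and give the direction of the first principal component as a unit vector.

Step 1 — characteristic polynomial p(λ) = det(λI - Sigma) = λ³ - tr·λ² + c_1·λ - det, where tr = trace, c_1 = sum of the principal 2×2 minors, det = det(Sigma):
  tr = 5 + 5 + 3 = 13,
  c_1 = (5·5 - (2)²) + (5·3 - (2)²) + (5·3 - (-2)²) = 21 + 11 + 11 = 43,
  det = 5·(5·3 - (-2)²) - (2)·((2)·3 - (-2)·(2)) + (2)·((2)·(-2) - 5·(2)) = 5·(11) - (2)·(10) + (2)·(-14) = 7.
  So p(λ) = λ³ - 13λ² + 43λ - 7.
Step 2 — look for an integer root (rational root theorem: any rational root is an integer divisor of 7). Testing λ = 7:
  p(7) = 343 - 637 + 301 - 7 = 0  ✓
  Dividing out (λ - 7): p(λ) = (λ - 7)(λ² - 6λ + 1).
Step 3 — remaining eigenvalues from the quadratic λ² - 6λ + 1 = 0:
  Δ = 6² - 4·1 = 36 - 4 = 32,  λ = (6 ± √32)/2 = (6 ± 5.6569)/2 ≈ 5.8284 or 0.1716.
  Sorted: λ_1 = 7,  λ_2 = 5.8284,  λ_3 = 0.1716  (check: sum = 13 = tr ✓).

Step 4 — unit eigenvector for λ_1 = 7: v spans the null space of (Sigma - λ_1 I), whose rows are
  r_1 = (-2, 2, 2),  r_2 = (2, -2, -2),  r_3 = (2, -2, -4).
  v is orthogonal to every row, so take v ∝ r_1 × r_3 = ((2)·(-4) - (2)·(-2), (2)·(2) - (-2)·(-4), (-2)·(-2) - (2)·(2)) = (-4, -4, 0).
  Rescale (divide by 4; multiply by -1 so the first nonzero entry is positive): u = (1, 1, 0).
  ||u|| = √((1)² + (1)² + (0)²) = √(2) ≈ 1.4142,  v_1 = u/||u|| ≈ (0.7071, 0.7071, 0) (||v_1|| = 1).

λ_1 = 7,  λ_2 = 5.8284,  λ_3 = 0.1716;  v_1 ≈ (0.7071, 0.7071, 0)


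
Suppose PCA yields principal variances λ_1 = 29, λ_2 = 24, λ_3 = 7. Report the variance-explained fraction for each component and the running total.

Step 1 — total variance = trace(Sigma) = Σ λ_i = 29 + 24 + 7 = 60.

Step 2 — fraction explained by component i = λ_i / Σ λ:
  PC1: 29/60 = 0.4833
  PC2: 24/60 = 0.4
  PC3: 7/60 = 0.1167

Step 3 — cumulative fraction after k components = (λ_1 + ... + λ_k) / Σ λ:
  k = 1: 29/60 = 0.4833
  k = 2: (29 + 24)/60 = 53/60 = 0.8833
  k = 3: (29 + 24 + 7)/60 = 60/60 = 1

Summary (fraction, with percent):

explained: PC1 0.4833 (48.33%), PC2 0.4 (40%), PC3 0.1167 (11.67%);  cumulative: 0.4833, 0.8833, 1


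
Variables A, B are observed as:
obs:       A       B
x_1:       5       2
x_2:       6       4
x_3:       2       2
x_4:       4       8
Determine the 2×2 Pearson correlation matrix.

Step 1 — column means:
  mean(A) = (5 + 6 + 2 + 4) / 4 = 17/4 = 4.25
  mean(B) = (2 + 4 + 2 + 8) / 4 = 16/4 = 4

Step 2 — sample variances and covariances s[i,j] = (1/(n-1)) · Σ_k (x_{k,i} - mean_i) · (x_{k,j} - mean_j), with n-1 = 3:
  s[A,A] = ((0.75)·(0.75) + (1.75)·(1.75) + (-2.25)·(-2.25) + (-0.25)·(-0.25)) / 3 = 8.75/3 = 2.9167
  s[A,B] = ((0.75)·(-2) + (1.75)·(0) + (-2.25)·(-2) + (-0.25)·(4)) / 3 = 2/3 = 0.6667
  s[B,B] = ((-2)·(-2) + (0)·(0) + (-2)·(-2) + (4)·(4)) / 3 = 24/3 = 8
  Sample standard deviations s_i = √(s[i,i]):
  s(A) = √(2.9167) = 1.7078
  s(B) = √(8) = 2.8284

Step 3 — r_{ij} = s_{ij} / (s_i · s_j):
  r[A,A] = 1 (diagonal).
  r[A,B] = 0.6667 / (1.7078 · 2.8284) = 0.6667 / 4.8305 = 0.138
  r[B,B] = 1 (diagonal).

R is symmetric with unit diagonal. Assembling:

R = [[1, 0.138],
 [0.138, 1]]


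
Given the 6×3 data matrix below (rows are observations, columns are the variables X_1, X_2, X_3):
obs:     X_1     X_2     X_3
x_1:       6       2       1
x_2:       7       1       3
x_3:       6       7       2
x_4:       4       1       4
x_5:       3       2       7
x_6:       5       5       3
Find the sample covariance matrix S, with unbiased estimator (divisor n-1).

Step 1 — column means:
  mean(X_1) = (6 + 7 + 6 + 4 + 3 + 5) / 6 = 31/6 = 5.1667
  mean(X_2) = (2 + 1 + 7 + 1 + 2 + 5) / 6 = 18/6 = 3
  mean(X_3) = (1 + 3 + 2 + 4 + 7 + 3) / 6 = 20/6 = 3.3333

Step 2 — sample covariance S[i,j] = (1/(n-1)) · Σ_k (x_{k,i} - mean_i) · (x_{k,j} - mean_j), with n-1 = 5.
  S[X_1,X_1] = ((0.8333)·(0.8333) + (1.8333)·(1.8333) + (0.8333)·(0.8333) + (-1.1667)·(-1.1667) + (-2.1667)·(-2.1667) + (-0.1667)·(-0.1667)) / 5 = 10.8333/5 = 2.1667
  S[X_1,X_2] = ((0.8333)·(-1) + (1.8333)·(-2) + (0.8333)·(4) + (-1.1667)·(-2) + (-2.1667)·(-1) + (-0.1667)·(2)) / 5 = 3/5 = 0.6
  S[X_1,X_3] = ((0.8333)·(-2.3333) + (1.8333)·(-0.3333) + (0.8333)·(-1.3333) + (-1.1667)·(0.6667) + (-2.1667)·(3.6667) + (-0.1667)·(-0.3333)) / 5 = -12.3333/5 = -2.4667
  S[X_2,X_2] = ((-1)·(-1) + (-2)·(-2) + (4)·(4) + (-2)·(-2) + (-1)·(-1) + (2)·(2)) / 5 = 30/5 = 6
  S[X_2,X_3] = ((-1)·(-2.3333) + (-2)·(-0.3333) + (4)·(-1.3333) + (-2)·(0.6667) + (-1)·(3.6667) + (2)·(-0.3333)) / 5 = -8/5 = -1.6
  S[X_3,X_3] = ((-2.3333)·(-2.3333) + (-0.3333)·(-0.3333) + (-1.3333)·(-1.3333) + (0.6667)·(0.6667) + (3.6667)·(3.6667) + (-0.3333)·(-0.3333)) / 5 = 21.3333/5 = 4.2667

S is symmetric (S[j,i] = S[i,j]). Assembling:

S = [[2.1667, 0.6, -2.4667],
 [0.6, 6, -1.6],
 [-2.4667, -1.6, 4.2667]]


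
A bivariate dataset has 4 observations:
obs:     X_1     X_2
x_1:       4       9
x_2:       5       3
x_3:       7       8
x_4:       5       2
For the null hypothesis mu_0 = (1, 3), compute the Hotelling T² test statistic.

Step 1 — sample mean vector:
  mean(X_1) = (4 + 5 + 7 + 5) / 4 = 21/4 = 5.25
  mean(X_2) = (9 + 3 + 8 + 2) / 4 = 22/4 = 5.5
  x̄ = (5.25, 5.5),  deviation x̄ - mu_0 = (5.25, 5.5) - (1, 3) = (4.25, 2.5).

Step 2 — sample covariance matrix, S[i,j] = (1/(n-1)) · Σ_k (x_{k,i} - mean_i) · (x_{k,j} - mean_j), divisor n-1 = 3:
  S[X_1,X_1] = ((-1.25)·(-1.25) + (-0.25)·(-0.25) + (1.75)·(1.75) + (-0.25)·(-0.25)) / 3 = 4.75/3 = 1.5833
  S[X_1,X_2] = ((-1.25)·(3.5) + (-0.25)·(-2.5) + (1.75)·(2.5) + (-0.25)·(-3.5)) / 3 = 1.5/3 = 0.5
  S[X_2,X_2] = ((3.5)·(3.5) + (-2.5)·(-2.5) + (2.5)·(2.5) + (-3.5)·(-3.5)) / 3 = 37/3 = 12.3333
  S = [[1.5833, 0.5],
 [0.5, 12.3333]].

Step 3 — invert S. det(S) = 1.5833·12.3333 - (0.5)² = 19.2778.
  S^{-1} = (1/det) · [[d, -b], [-b, a]] = [[0.6398, -0.0259],
 [-0.0259, 0.0821]].

Step 4 — quadratic form (x̄ - mu_0)^T · S^{-1} · (x̄ - mu_0):
  S^{-1} · (x̄ - mu_0) = (2.6542, 0.0951),
  (x̄ - mu_0)^T · [...] = (4.25)·(2.6542) + (2.5)·(0.0951) = 11.518.

Step 5 — scale by n: T² = 4 · 11.518 = 46.072.

T² ≈ 46.072


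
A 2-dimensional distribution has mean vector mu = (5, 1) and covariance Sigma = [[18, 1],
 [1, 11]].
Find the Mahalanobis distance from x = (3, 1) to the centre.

Step 1 — centre the observation: (x - mu) = (-2, 0).

Step 2 — invert Sigma. det(Sigma) = 18·11 - (1)² = 197.
  Sigma^{-1} = (1/det) · [[d, -b], [-b, a]] = [[0.0558, -0.0051],
 [-0.0051, 0.0914]].

Step 3 — form the quadratic (x - mu)^T · Sigma^{-1} · (x - mu):
  Sigma^{-1} · (x - mu) = (-0.1117, 0.0102).
  (x - mu)^T · [Sigma^{-1} · (x - mu)] = (-2)·(-0.1117) + (0)·(0.0102) = 0.2234.

Step 4 — take square root: d = √(0.2234) ≈ 0.4726.

d(x, mu) = √(0.2234) ≈ 0.4726


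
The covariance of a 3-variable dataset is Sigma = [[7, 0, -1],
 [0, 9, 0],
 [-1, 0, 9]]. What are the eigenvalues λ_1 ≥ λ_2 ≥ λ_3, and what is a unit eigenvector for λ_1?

Step 1 — characteristic polynomial p(λ) = det(λI - Sigma) = λ³ - tr·λ² + c_1·λ - det, where tr = trace, c_1 = sum of the principal 2×2 minors, det = det(Sigma):
  tr = 7 + 9 + 9 = 25,
  c_1 = (7·9 - (0)²) + (7·9 - (-1)²) + (9·9 - (0)²) = 63 + 62 + 81 = 206,
  det = 7·(9·9 - (0)²) - (0)·((0)·9 - (0)·(-1)) + (-1)·((0)·(0) - 9·(-1)) = 7·(81) - (0)·(0) + (-1)·(9) = 558.
  So p(λ) = λ³ - 25λ² + 206λ - 558.
Step 2 — look for an integer root (rational root theorem: any rational root is an integer divisor of 558). Testing λ = 9:
  p(9) = 729 - 2025 + 1854 - 558 = 0  ✓
  Dividing out (λ - 9): p(λ) = (λ - 9)(λ² - 16λ + 62).
Step 3 — remaining eigenvalues from the quadratic λ² - 16λ + 62 = 0:
  Δ = 16² - 4·62 = 256 - 248 = 8,  λ = (16 ± √8)/2 = (16 ± 2.8284)/2 ≈ 9.4142 or 6.5858.
  Sorted: λ_1 = 9.4142,  λ_2 = 9,  λ_3 = 6.5858  (check: sum = 25 = tr ✓).

Step 4 — unit eigenvector for λ_1 ≈ 9.4142: v spans the null space of (Sigma - λ_1 I), whose rows are
  r_1 = (-2.4142, 0, -1),  r_2 = (0, -0.4142, 0),  r_3 = (-1, 0, -0.4142).
  v is orthogonal to every row, so take v ∝ r_1 × r_2 = ((0)·(0) - (-1)·(-0.4142), (-1)·(0) - (-2.4142)·(0), (-2.4142)·(-0.4142) - (0)·(0)) ≈ (-0.4142, 0, 1).
  Rescale (multiply by -1 so the first nonzero entry is positive): u = (0.4142, 0, -1).
  ||u|| = √((0.4142)² + (0)² + (-1)²) = √(1.1716) ≈ 1.0824,  v_1 = u/||u|| ≈ (0.3827, 0, -0.9239) (||v_1|| = 1).

λ_1 = 9.4142,  λ_2 = 9,  λ_3 = 6.5858;  v_1 ≈ (0.3827, 0, -0.9239)
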